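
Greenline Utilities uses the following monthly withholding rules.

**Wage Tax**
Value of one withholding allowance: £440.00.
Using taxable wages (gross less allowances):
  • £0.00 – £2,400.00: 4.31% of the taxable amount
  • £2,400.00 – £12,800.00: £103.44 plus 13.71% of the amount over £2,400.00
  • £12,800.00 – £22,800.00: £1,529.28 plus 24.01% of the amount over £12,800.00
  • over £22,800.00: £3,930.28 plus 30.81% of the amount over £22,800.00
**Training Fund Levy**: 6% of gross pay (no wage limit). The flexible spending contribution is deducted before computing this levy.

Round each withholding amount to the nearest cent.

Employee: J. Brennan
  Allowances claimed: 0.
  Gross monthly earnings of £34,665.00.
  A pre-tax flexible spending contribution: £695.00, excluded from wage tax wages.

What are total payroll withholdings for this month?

£9,409.96

Wage Tax: taxable = £34,665.00 − £695.00 = £33,970.00
  £3,930.28 + 30.81% × (£33,970.00 − £22,800.00) = £3,930.28 + 30.81% × £11,170.00 = £7,371.76
Training Fund Levy: 6% × £33,970.00 = £2,038.20
Total: £7,371.76 + £2,038.20 = £9,409.96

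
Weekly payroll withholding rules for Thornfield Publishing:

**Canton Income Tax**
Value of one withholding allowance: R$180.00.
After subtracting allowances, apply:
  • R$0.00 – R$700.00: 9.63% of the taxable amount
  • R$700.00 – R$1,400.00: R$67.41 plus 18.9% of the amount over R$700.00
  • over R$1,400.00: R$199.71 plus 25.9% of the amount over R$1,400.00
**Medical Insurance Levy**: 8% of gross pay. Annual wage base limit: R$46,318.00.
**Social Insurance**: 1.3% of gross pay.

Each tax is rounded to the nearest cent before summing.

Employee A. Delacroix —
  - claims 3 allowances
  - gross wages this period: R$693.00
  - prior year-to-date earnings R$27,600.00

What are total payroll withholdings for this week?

Canton Income Tax: taxable = R$693.00 − 3×R$180.00 = R$153.00
  9.63% × R$153.00 = R$14.73
Medical Insurance Levy: 8% × R$693.00 = R$55.44
Social Insurance: 1.3% × R$693.00 = R$9.01
Total: R$14.73 + R$55.44 + R$9.01 = R$79.18

R$79.18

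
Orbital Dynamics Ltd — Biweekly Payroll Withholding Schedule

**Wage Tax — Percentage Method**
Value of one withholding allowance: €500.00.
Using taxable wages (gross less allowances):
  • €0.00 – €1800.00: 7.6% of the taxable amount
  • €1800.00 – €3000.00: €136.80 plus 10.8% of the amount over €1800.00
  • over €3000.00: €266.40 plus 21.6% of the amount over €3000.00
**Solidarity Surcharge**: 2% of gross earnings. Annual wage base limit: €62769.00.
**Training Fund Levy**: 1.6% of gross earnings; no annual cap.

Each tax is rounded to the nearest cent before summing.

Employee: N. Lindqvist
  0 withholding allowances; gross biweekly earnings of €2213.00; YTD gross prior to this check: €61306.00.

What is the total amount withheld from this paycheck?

Wage Tax: taxable = €2213.00
  €136.80 + 10.8% × (€2213.00 − €1800.00) = €136.80 + 10.8% × €413.00 = €181.40
Solidarity Surcharge: cap €62769.00 − YTD €61306.00 = €1463.00 subject; 2% × €1463.00 = €29.26
Training Fund Levy: 1.6% × €2213.00 = €35.41
Total: €181.40 + €29.26 + €35.41 = €246.07

€246.07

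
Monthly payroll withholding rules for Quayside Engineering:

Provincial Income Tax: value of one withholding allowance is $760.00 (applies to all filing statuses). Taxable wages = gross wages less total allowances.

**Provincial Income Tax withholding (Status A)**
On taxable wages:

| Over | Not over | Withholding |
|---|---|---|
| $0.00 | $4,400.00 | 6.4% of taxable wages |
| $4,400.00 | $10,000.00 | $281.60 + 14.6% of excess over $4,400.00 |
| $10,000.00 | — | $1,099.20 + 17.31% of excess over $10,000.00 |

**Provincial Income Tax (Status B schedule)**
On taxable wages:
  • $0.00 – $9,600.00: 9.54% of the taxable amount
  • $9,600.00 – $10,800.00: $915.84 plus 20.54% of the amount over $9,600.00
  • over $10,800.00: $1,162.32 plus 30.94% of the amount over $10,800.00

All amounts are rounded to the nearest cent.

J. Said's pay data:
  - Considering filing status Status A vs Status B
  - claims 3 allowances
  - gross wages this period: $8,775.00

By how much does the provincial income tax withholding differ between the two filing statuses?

Provincial Income Tax (Status A): taxable = $8,775.00 − 3×$760.00 = $6,495.00
  $281.60 + 14.6% × ($6,495.00 − $4,400.00) = $281.60 + 14.6% × $2,095.00 = $587.47
Provincial Income Tax (Status B): taxable = $8,775.00 − 3×$760.00 = $6,495.00
  9.54% × $6,495.00 = $619.62
Difference: |$587.47 − $619.62| = $32.15 (higher under Status B)

$32.15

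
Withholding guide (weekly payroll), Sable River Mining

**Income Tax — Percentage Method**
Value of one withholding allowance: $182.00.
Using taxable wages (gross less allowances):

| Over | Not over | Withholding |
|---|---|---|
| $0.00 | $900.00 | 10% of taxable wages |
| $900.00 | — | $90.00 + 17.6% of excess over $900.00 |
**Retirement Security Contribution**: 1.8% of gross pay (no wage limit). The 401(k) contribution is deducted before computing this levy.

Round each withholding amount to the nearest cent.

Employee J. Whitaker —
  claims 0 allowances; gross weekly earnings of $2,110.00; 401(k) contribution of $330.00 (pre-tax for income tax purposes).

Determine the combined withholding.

$276.92

Income Tax: taxable = $2,110.00 − $330.00 = $1,780.00
  $90.00 + 17.6% × ($1,780.00 − $900.00) = $90.00 + 17.6% × $880.00 = $244.88
Retirement Security Contribution: 1.8% × $1,780.00 = $32.04
Total: $244.88 + $32.04 = $276.92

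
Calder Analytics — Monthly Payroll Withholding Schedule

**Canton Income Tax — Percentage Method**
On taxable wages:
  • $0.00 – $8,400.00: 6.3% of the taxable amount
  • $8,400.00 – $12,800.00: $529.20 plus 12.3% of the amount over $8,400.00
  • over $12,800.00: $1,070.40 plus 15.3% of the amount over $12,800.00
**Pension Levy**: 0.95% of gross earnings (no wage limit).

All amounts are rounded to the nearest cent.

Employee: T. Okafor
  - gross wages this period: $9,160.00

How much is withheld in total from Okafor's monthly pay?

$709.70

Canton Income Tax: taxable = $9,160.00
  $529.20 + 12.3% × ($9,160.00 − $8,400.00) = $529.20 + 12.3% × $760.00 = $622.68
Pension Levy: 0.95% × $9,160.00 = $87.02
Total: $622.68 + $87.02 = $709.70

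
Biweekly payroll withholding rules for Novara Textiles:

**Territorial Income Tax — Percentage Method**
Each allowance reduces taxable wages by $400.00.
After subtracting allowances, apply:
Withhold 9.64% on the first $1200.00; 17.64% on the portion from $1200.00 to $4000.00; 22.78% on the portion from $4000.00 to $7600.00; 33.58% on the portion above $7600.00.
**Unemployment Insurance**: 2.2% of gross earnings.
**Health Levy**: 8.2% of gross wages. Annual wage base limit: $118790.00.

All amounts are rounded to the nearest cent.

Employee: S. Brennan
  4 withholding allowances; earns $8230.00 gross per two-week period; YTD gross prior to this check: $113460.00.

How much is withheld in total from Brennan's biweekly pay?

$1826.83

Territorial Income Tax: taxable = $8230.00 − 4×$400.00 = $6630.00
  $609.60 + 22.78% × ($6630.00 − $4000.00) = $609.60 + 22.78% × $2630.00 = $1208.71
Unemployment Insurance: 2.2% × $8230.00 = $181.06
Health Levy: cap $118790.00 − YTD $113460.00 = $5330.00 subject; 8.2% × $5330.00 = $437.06
Total: $1208.71 + $181.06 + $437.06 = $1826.83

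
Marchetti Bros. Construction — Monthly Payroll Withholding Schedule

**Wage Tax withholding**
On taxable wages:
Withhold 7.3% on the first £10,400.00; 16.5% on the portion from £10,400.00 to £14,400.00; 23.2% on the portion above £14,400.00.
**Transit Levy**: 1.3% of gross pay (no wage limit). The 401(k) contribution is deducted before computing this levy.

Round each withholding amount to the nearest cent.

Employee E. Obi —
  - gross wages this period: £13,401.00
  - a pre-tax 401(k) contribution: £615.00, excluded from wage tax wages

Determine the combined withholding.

£1,319.11

Wage Tax: taxable = £13,401.00 − £615.00 = £12,786.00
  £759.20 + 16.5% × (£12,786.00 − £10,400.00) = £759.20 + 16.5% × £2,386.00 = £1,152.89
Transit Levy: 1.3% × £12,786.00 = £166.22
Total: £1,152.89 + £166.22 = £1,319.11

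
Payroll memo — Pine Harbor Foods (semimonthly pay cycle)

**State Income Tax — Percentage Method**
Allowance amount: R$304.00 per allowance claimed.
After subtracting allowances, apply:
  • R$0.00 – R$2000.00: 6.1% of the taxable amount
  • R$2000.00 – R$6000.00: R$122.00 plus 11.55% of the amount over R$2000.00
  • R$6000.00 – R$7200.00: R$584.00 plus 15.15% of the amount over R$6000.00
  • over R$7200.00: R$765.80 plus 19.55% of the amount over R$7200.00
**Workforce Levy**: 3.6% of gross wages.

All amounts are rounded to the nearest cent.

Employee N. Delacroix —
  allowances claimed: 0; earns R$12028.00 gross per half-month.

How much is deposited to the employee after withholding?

R$9885.32

State Income Tax: taxable = R$12028.00
  R$765.80 + 19.55% × (R$12028.00 − R$7200.00) = R$765.80 + 19.55% × R$4828.00 = R$1709.67
Workforce Levy: 3.6% × R$12028.00 = R$433.01
Total withheld: R$1709.67 + R$433.01 = R$2142.68
Net pay: R$12028.00 − R$2142.68 = R$9885.32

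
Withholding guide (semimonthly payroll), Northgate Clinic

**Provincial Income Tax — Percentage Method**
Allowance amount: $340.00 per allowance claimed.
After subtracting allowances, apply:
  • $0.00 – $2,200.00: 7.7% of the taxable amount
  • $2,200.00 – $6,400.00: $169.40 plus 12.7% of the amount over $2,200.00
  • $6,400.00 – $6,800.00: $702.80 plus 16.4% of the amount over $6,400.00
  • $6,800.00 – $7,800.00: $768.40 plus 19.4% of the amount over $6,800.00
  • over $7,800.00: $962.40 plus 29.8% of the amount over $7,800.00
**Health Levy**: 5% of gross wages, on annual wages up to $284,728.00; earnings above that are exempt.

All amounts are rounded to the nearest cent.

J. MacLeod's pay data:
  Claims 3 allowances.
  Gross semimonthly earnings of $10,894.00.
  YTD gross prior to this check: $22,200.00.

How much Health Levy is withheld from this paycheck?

Health Levy: 5% × $10,894.00 = $544.70

$544.70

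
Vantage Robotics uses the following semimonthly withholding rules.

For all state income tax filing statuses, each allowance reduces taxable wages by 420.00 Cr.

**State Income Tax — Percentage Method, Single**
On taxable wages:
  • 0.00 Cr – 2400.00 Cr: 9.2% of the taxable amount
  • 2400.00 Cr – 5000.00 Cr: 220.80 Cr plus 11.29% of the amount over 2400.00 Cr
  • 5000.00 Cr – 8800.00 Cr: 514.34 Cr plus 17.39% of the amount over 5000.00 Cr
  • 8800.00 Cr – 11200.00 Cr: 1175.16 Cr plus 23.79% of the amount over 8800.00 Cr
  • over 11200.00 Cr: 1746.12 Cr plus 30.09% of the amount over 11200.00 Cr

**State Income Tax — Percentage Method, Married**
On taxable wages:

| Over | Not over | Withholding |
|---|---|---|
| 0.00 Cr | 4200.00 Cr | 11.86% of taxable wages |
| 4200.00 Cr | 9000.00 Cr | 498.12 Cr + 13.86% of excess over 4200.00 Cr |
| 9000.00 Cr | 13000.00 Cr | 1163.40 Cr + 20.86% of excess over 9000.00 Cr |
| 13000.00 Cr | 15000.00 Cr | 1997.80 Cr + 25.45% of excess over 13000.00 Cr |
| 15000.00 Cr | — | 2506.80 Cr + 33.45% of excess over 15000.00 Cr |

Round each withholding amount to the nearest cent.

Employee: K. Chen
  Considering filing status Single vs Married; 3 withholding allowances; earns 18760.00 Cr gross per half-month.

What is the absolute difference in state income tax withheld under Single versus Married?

298.74 Cr

State Income Tax (Single): taxable = 18760.00 Cr − 3×420.00 Cr = 17500.00 Cr
  1746.12 Cr + 30.09% × (17500.00 Cr − 11200.00 Cr) = 1746.12 Cr + 30.09% × 6300.00 Cr = 3641.79 Cr
State Income Tax (Married): taxable = 18760.00 Cr − 3×420.00 Cr = 17500.00 Cr
  2506.80 Cr + 33.45% × (17500.00 Cr − 15000.00 Cr) = 2506.80 Cr + 33.45% × 2500.00 Cr = 3343.05 Cr
Difference: |3641.79 Cr − 3343.05 Cr| = 298.74 Cr (higher under Single)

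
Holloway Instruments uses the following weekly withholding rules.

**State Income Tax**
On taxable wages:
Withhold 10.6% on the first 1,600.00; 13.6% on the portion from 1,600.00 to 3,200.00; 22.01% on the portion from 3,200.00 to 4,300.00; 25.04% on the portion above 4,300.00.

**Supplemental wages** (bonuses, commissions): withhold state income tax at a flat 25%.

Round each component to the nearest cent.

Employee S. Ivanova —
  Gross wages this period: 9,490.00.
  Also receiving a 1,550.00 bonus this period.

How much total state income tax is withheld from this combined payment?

State Income Tax: taxable = 9,490.00
  629.31 + 25.04% × (9,490.00 − 4,300.00) = 629.31 + 25.04% × 5,190.00 = 1,928.89
Supplemental (25% flat on bonus): 25% × 1,550.00 = 387.50
Total state income tax: 1,928.89 + 387.50 = 2,316.39

2,316.39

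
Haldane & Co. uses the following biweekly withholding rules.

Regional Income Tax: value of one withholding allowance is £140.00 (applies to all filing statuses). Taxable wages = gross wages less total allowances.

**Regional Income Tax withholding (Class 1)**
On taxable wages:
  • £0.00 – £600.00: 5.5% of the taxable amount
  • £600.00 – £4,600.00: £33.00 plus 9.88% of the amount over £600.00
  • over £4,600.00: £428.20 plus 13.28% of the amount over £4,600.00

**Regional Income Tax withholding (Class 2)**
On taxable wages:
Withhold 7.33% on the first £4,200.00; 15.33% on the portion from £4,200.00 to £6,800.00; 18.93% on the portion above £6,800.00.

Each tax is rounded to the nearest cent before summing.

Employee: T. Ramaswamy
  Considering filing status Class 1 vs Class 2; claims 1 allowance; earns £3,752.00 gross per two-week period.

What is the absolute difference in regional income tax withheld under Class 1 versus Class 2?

Regional Income Tax (Class 1): taxable = £3,752.00 − 1×£140.00 = £3,612.00
  £33.00 + 9.88% × (£3,612.00 − £600.00) = £33.00 + 9.88% × £3,012.00 = £330.59
Regional Income Tax (Class 2): taxable = £3,752.00 − 1×£140.00 = £3,612.00
  7.33% × £3,612.00 = £264.76
Difference: |£330.59 − £264.76| = £65.83 (higher under Class 1)

£65.83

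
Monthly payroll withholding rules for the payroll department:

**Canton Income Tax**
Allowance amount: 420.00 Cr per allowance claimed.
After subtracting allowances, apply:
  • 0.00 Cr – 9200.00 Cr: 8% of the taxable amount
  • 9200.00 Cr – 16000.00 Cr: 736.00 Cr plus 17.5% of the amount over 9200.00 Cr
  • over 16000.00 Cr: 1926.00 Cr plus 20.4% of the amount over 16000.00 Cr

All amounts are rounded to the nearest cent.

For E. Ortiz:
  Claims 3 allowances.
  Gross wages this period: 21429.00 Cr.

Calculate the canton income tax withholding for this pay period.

2776.48 Cr

Canton Income Tax: taxable = 21429.00 Cr − 3×420.00 Cr = 20169.00 Cr
  1926.00 Cr + 20.4% × (20169.00 Cr − 16000.00 Cr) = 1926.00 Cr + 20.4% × 4169.00 Cr = 2776.48 Cr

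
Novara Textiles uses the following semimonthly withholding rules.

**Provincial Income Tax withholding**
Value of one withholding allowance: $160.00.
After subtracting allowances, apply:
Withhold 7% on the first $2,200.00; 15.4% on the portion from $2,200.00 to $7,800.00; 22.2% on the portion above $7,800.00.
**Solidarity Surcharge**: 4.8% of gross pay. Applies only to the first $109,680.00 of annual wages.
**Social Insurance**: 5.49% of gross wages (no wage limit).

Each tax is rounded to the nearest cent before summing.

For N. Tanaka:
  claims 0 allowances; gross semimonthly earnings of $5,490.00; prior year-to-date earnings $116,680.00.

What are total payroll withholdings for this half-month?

Provincial Income Tax: taxable = $5,490.00
  $154.00 + 15.4% × ($5,490.00 − $2,200.00) = $154.00 + 15.4% × $3,290.00 = $660.66
Solidarity Surcharge: YTD $116,680.00 ≥ cap $109,680.00 → $0.00
Social Insurance: 5.49% × $5,490.00 = $301.40
Total: $660.66 + $0.00 + $301.40 = $962.06

$962.06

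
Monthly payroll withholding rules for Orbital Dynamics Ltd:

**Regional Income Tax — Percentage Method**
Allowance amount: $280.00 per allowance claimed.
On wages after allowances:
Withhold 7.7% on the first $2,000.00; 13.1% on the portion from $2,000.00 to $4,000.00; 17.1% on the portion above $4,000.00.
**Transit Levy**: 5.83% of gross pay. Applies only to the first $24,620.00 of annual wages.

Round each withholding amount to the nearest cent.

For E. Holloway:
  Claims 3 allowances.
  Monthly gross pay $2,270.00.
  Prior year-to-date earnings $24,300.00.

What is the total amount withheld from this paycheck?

Regional Income Tax: taxable = $2,270.00 − 3×$280.00 = $1,430.00
  7.7% × $1,430.00 = $110.11
Transit Levy: cap $24,620.00 − YTD $24,300.00 = $320.00 subject; 5.83% × $320.00 = $18.66
Total: $110.11 + $18.66 = $128.77

$128.77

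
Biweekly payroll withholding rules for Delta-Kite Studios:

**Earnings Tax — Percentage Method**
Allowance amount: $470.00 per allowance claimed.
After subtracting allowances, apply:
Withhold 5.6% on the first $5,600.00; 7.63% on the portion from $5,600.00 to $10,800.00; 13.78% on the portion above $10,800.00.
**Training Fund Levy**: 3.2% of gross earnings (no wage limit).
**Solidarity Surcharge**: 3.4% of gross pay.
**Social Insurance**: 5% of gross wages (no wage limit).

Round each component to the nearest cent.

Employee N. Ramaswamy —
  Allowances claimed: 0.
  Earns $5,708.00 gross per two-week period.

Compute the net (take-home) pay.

Earnings Tax: taxable = $5,708.00
  $313.60 + 7.63% × ($5,708.00 − $5,600.00) = $313.60 + 7.63% × $108.00 = $321.84
Training Fund Levy: 3.2% × $5,708.00 = $182.66
Solidarity Surcharge: 3.4% × $5,708.00 = $194.07
Social Insurance: 5% × $5,708.00 = $285.40
Total withheld: $321.84 + $182.66 + $194.07 + $285.40 = $983.97
Net pay: $5,708.00 − $983.97 = $4,724.03

$4,724.03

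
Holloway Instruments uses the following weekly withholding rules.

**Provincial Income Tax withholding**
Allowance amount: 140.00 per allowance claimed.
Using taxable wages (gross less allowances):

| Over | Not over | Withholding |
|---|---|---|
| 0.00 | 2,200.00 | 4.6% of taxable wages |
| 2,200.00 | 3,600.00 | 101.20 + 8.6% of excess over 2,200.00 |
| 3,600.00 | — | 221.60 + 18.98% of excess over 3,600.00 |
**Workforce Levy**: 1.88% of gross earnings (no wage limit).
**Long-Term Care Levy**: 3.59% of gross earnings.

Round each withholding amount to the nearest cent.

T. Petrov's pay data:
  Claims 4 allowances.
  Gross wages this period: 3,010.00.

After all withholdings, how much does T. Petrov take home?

Provincial Income Tax: taxable = 3,010.00 − 4×140.00 = 2,450.00
  101.20 + 8.6% × (2,450.00 − 2,200.00) = 101.20 + 8.6% × 250.00 = 122.70
Workforce Levy: 1.88% × 3,010.00 = 56.59
Long-Term Care Levy: 3.59% × 3,010.00 = 108.06
Total withheld: 122.70 + 56.59 + 108.06 = 287.35
Net pay: 3,010.00 − 287.35 = 2,722.65

2,722.65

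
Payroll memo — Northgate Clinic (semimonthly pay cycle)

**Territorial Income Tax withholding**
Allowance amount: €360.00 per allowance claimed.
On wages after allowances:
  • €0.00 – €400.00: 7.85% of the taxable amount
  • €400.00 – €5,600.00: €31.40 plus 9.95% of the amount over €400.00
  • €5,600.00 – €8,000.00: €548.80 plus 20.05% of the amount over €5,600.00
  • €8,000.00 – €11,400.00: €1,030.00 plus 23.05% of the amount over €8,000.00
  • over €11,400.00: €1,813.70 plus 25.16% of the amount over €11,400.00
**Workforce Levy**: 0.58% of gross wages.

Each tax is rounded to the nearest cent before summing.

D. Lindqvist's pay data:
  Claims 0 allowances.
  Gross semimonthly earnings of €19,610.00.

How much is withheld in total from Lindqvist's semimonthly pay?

€3,993.08

Territorial Income Tax: taxable = €19,610.00
  €1,813.70 + 25.16% × (€19,610.00 − €11,400.00) = €1,813.70 + 25.16% × €8,210.00 = €3,879.34
Workforce Levy: 0.58% × €19,610.00 = €113.74
Total: €3,879.34 + €113.74 = €3,993.08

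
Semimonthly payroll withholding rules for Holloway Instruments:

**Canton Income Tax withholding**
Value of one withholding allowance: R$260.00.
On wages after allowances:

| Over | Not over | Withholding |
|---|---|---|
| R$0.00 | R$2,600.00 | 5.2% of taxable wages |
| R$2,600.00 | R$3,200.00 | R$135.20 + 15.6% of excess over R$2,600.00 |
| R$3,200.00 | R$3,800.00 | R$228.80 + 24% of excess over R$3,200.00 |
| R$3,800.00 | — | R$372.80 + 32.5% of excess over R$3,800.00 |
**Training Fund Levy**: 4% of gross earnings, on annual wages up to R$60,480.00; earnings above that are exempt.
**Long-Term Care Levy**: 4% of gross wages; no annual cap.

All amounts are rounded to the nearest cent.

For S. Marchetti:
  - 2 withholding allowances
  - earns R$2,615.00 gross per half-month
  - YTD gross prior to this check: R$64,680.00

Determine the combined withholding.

R$213.54

Canton Income Tax: taxable = R$2,615.00 − 2×R$260.00 = R$2,095.00
  5.2% × R$2,095.00 = R$108.94
Training Fund Levy: YTD R$64,680.00 ≥ cap R$60,480.00 → R$0.00
Long-Term Care Levy: 4% × R$2,615.00 = R$104.60
Total: R$108.94 + R$0.00 + R$104.60 = R$213.54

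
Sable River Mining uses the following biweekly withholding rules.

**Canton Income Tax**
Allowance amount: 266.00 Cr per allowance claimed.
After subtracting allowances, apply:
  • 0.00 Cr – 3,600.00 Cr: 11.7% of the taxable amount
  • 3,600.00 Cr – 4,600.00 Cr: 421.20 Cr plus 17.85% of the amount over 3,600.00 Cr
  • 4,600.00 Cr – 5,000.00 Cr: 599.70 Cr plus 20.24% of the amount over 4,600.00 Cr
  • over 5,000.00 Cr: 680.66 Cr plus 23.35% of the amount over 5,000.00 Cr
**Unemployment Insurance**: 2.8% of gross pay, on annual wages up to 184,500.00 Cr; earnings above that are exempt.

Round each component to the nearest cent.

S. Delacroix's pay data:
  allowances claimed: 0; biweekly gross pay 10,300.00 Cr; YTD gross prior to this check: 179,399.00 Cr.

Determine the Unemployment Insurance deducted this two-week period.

142.83 Cr

Unemployment Insurance: cap 184,500.00 Cr − YTD 179,399.00 Cr = 5,101.00 Cr subject; 2.8% × 5,101.00 Cr = 142.83 Cr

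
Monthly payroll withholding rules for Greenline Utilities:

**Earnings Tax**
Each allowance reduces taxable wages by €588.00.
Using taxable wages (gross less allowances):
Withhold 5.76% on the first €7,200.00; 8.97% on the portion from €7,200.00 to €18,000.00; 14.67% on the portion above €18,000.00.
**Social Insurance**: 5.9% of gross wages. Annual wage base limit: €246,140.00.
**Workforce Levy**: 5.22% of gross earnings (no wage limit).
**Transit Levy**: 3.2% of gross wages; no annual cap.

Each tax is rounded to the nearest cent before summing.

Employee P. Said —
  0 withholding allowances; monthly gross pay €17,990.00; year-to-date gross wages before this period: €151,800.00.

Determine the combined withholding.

€3,958.75

Earnings Tax: taxable = €17,990.00
  €414.72 + 8.97% × (€17,990.00 − €7,200.00) = €414.72 + 8.97% × €10,790.00 = €1,382.58
Social Insurance: 5.9% × €17,990.00 = €1,061.41
Workforce Levy: 5.22% × €17,990.00 = €939.08
Transit Levy: 3.2% × €17,990.00 = €575.68
Total: €1,382.58 + €1,061.41 + €939.08 + €575.68 = €3,958.75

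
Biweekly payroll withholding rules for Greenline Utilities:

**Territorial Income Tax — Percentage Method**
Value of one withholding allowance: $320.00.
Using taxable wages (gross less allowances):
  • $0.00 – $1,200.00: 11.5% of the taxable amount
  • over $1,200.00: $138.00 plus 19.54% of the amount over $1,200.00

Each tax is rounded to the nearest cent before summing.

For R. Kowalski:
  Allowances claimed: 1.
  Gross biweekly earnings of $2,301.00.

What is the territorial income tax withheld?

Territorial Income Tax: taxable = $2,301.00 − 1×$320.00 = $1,981.00
  $138.00 + 19.54% × ($1,981.00 − $1,200.00) = $138.00 + 19.54% × $781.00 = $290.61

$290.61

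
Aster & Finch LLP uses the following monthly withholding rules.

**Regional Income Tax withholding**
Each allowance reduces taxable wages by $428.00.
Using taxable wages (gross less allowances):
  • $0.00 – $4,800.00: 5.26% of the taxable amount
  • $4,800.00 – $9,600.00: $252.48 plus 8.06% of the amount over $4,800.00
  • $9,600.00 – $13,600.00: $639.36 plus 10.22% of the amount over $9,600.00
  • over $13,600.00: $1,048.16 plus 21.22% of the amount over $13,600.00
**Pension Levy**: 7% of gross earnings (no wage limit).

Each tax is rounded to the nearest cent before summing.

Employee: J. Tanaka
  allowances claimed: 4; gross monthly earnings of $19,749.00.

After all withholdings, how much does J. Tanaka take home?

Regional Income Tax: taxable = $19,749.00 − 4×$428.00 = $18,037.00
  $1,048.16 + 21.22% × ($18,037.00 − $13,600.00) = $1,048.16 + 21.22% × $4,437.00 = $1,989.69
Pension Levy: 7% × $19,749.00 = $1,382.43
Total withheld: $1,989.69 + $1,382.43 = $3,372.12
Net pay: $19,749.00 − $3,372.12 = $16,376.88

$16,376.88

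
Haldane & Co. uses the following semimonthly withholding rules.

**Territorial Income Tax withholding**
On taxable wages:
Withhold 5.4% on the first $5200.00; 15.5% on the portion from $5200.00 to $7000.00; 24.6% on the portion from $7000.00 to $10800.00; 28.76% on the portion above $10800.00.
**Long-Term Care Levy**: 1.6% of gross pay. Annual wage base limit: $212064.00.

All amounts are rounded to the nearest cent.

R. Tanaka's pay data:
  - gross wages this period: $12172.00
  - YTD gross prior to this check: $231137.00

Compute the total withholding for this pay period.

$1889.19

Territorial Income Tax: taxable = $12172.00
  $1494.60 + 28.76% × ($12172.00 − $10800.00) = $1494.60 + 28.76% × $1372.00 = $1889.19
Long-Term Care Levy: YTD $231137.00 ≥ cap $212064.00 → $0.00
Total: $1889.19 + $0.00 = $1889.19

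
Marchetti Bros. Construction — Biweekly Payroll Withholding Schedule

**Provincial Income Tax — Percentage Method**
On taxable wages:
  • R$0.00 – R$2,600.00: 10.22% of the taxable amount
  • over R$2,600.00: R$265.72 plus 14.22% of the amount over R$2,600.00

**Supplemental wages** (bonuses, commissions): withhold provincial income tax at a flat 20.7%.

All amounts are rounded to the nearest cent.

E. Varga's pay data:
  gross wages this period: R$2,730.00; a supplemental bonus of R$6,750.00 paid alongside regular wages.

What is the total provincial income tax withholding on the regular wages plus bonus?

R$1,681.46

Provincial Income Tax: taxable = R$2,730.00
  R$265.72 + 14.22% × (R$2,730.00 − R$2,600.00) = R$265.72 + 14.22% × R$130.00 = R$284.21
Supplemental (20.7% flat on bonus): 20.7% × R$6,750.00 = R$1,397.25
Total provincial income tax: R$284.21 + R$1,397.25 = R$1,681.46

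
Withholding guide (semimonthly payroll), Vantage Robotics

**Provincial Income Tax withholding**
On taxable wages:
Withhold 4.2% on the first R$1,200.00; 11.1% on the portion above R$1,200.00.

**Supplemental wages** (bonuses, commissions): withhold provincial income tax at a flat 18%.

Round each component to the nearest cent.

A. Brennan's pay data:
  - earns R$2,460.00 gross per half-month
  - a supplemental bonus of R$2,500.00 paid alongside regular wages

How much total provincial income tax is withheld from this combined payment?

Provincial Income Tax: taxable = R$2,460.00
  R$50.40 + 11.1% × (R$2,460.00 − R$1,200.00) = R$50.40 + 11.1% × R$1,260.00 = R$190.26
Supplemental (18% flat on bonus): 18% × R$2,500.00 = R$450.00
Total provincial income tax: R$190.26 + R$450.00 = R$640.26

R$640.26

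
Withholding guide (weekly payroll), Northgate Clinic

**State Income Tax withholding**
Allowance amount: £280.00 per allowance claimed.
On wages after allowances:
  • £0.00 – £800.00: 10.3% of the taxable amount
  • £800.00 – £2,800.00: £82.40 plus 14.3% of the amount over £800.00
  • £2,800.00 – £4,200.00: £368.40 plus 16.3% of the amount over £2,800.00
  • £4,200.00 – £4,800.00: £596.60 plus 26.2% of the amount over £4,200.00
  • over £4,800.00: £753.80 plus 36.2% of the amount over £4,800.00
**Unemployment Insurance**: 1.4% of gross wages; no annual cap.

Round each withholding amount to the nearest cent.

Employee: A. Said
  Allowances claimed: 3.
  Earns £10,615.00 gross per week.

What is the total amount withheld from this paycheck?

£2,703.36

State Income Tax: taxable = £10,615.00 − 3×£280.00 = £9,775.00
  £753.80 + 36.2% × (£9,775.00 − £4,800.00) = £753.80 + 36.2% × £4,975.00 = £2,554.75
Unemployment Insurance: 1.4% × £10,615.00 = £148.61
Total: £2,554.75 + £148.61 = £2,703.36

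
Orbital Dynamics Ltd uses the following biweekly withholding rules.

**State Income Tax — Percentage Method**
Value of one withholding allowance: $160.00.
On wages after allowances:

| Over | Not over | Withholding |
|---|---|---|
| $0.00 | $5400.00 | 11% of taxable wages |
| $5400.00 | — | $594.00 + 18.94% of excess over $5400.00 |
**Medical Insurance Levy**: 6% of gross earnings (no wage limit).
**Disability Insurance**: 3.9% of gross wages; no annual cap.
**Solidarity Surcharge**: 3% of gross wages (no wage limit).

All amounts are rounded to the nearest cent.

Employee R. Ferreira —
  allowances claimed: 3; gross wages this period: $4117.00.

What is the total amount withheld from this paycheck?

$931.16

State Income Tax: taxable = $4117.00 − 3×$160.00 = $3637.00
  11% × $3637.00 = $400.07
Medical Insurance Levy: 6% × $4117.00 = $247.02
Disability Insurance: 3.9% × $4117.00 = $160.56
Solidarity Surcharge: 3% × $4117.00 = $123.51
Total: $400.07 + $247.02 + $160.56 + $123.51 = $931.16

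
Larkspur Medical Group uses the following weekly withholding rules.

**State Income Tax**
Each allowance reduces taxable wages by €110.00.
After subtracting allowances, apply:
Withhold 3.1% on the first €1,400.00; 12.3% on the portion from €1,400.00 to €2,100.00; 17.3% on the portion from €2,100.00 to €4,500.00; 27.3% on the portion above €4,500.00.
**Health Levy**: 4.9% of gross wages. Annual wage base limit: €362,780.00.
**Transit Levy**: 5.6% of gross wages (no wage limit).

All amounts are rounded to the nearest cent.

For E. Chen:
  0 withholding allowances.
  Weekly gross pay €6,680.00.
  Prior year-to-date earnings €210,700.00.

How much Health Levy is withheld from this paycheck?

Health Levy: 4.9% × €6,680.00 = €327.32

€327.32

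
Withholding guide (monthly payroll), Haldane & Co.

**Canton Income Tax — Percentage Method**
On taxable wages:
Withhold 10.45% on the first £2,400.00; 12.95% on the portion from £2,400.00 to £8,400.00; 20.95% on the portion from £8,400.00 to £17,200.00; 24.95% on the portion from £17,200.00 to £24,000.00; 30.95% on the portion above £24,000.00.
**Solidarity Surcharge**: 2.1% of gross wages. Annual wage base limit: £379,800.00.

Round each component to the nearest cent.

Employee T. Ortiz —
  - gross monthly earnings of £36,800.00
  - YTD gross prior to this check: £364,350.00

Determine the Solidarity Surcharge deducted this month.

£324.45

Solidarity Surcharge: cap £379,800.00 − YTD £364,350.00 = £15,450.00 subject; 2.1% × £15,450.00 = £324.45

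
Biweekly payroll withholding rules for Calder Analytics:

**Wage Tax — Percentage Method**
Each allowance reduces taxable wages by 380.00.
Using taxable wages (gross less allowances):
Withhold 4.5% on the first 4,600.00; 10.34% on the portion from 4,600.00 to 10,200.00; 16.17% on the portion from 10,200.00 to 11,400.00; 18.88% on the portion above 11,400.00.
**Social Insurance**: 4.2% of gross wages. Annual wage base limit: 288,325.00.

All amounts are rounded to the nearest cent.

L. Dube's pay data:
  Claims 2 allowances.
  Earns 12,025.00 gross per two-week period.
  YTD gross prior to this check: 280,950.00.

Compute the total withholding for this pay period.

1,268.00

Wage Tax: taxable = 12,025.00 − 2×380.00 = 11,265.00
  786.04 + 16.17% × (11,265.00 − 10,200.00) = 786.04 + 16.17% × 1,065.00 = 958.25
Social Insurance: cap 288,325.00 − YTD 280,950.00 = 7,375.00 subject; 4.2% × 7,375.00 = 309.75
Total: 958.25 + 309.75 = 1,268.00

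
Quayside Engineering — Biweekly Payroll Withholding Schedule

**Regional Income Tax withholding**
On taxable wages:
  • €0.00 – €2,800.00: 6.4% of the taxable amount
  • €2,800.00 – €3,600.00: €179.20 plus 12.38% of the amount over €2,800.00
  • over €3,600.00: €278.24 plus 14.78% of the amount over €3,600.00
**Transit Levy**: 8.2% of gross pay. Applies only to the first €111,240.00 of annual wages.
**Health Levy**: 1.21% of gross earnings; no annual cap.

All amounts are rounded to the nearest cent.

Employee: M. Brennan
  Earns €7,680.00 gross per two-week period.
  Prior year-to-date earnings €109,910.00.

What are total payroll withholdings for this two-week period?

Regional Income Tax: taxable = €7,680.00
  €278.24 + 14.78% × (€7,680.00 − €3,600.00) = €278.24 + 14.78% × €4,080.00 = €881.26
Transit Levy: cap €111,240.00 − YTD €109,910.00 = €1,330.00 subject; 8.2% × €1,330.00 = €109.06
Health Levy: 1.21% × €7,680.00 = €92.93
Total: €881.26 + €109.06 + €92.93 = €1,083.25

€1,083.25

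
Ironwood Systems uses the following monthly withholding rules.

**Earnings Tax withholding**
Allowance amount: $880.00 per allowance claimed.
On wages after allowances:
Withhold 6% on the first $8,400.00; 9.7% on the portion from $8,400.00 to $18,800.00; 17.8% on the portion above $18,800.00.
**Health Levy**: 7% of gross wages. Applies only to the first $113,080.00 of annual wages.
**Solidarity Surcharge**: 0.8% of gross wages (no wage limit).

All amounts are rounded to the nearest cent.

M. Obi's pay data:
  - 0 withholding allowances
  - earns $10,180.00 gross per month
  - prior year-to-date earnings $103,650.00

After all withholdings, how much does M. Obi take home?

$8,761.80

Earnings Tax: taxable = $10,180.00
  $504.00 + 9.7% × ($10,180.00 − $8,400.00) = $504.00 + 9.7% × $1,780.00 = $676.66
Health Levy: cap $113,080.00 − YTD $103,650.00 = $9,430.00 subject; 7% × $9,430.00 = $660.10
Solidarity Surcharge: 0.8% × $10,180.00 = $81.44
Total withheld: $676.66 + $660.10 + $81.44 = $1,418.20
Net pay: $10,180.00 − $1,418.20 = $8,761.80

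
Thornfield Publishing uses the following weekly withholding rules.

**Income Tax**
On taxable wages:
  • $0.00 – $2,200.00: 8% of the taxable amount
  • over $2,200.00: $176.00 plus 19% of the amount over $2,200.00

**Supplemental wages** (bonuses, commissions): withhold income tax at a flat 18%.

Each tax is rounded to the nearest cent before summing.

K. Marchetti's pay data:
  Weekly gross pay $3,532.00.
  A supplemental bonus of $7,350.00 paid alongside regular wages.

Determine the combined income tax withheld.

$1,752.08

Income Tax: taxable = $3,532.00
  $176.00 + 19% × ($3,532.00 − $2,200.00) = $176.00 + 19% × $1,332.00 = $429.08
Supplemental (18% flat on bonus): 18% × $7,350.00 = $1,323.00
Total income tax: $429.08 + $1,323.00 = $1,752.08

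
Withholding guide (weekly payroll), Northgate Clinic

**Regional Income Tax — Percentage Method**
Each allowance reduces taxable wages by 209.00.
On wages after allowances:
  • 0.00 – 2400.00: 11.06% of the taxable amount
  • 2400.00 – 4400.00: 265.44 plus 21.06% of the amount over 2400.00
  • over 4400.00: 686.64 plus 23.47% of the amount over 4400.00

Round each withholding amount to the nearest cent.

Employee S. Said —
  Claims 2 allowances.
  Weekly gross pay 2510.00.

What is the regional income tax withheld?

Regional Income Tax: taxable = 2510.00 − 2×209.00 = 2092.00
  11.06% × 2092.00 = 231.38

231.38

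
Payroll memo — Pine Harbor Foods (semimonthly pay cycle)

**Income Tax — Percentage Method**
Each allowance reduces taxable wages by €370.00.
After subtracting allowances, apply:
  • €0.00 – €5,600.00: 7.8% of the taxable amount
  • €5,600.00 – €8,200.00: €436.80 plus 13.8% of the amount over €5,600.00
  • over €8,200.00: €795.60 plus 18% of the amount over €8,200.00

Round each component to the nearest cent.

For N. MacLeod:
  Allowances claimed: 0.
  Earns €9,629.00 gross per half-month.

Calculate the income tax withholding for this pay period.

€1,052.82

Income Tax: taxable = €9,629.00
  €795.60 + 18% × (€9,629.00 − €8,200.00) = €795.60 + 18% × €1,429.00 = €1,052.82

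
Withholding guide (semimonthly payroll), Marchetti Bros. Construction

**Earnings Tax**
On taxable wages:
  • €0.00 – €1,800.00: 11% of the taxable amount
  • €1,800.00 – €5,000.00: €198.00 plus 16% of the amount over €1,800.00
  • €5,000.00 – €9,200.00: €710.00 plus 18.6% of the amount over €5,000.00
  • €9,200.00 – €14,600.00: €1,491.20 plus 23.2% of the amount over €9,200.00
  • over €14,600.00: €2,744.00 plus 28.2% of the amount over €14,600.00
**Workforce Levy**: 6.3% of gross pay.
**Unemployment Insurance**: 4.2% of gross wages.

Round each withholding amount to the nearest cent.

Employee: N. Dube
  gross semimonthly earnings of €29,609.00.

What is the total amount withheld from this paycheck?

€10,085.49

Earnings Tax: taxable = €29,609.00
  €2,744.00 + 28.2% × (€29,609.00 − €14,600.00) = €2,744.00 + 28.2% × €15,009.00 = €6,976.54
Workforce Levy: 6.3% × €29,609.00 = €1,865.37
Unemployment Insurance: 4.2% × €29,609.00 = €1,243.58
Total: €6,976.54 + €1,865.37 + €1,243.58 = €10,085.49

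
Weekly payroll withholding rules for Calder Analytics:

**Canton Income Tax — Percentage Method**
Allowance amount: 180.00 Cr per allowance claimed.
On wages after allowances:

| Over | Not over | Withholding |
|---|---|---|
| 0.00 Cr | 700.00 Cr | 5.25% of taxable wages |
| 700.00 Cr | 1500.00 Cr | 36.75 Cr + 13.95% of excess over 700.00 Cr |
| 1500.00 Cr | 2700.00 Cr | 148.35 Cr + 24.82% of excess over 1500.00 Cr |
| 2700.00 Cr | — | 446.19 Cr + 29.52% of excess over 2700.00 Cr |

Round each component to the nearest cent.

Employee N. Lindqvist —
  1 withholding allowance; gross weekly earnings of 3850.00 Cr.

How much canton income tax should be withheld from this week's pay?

732.53 Cr

Canton Income Tax: taxable = 3850.00 Cr − 1×180.00 Cr = 3670.00 Cr
  446.19 Cr + 29.52% × (3670.00 Cr − 2700.00 Cr) = 446.19 Cr + 29.52% × 970.00 Cr = 732.53 Cr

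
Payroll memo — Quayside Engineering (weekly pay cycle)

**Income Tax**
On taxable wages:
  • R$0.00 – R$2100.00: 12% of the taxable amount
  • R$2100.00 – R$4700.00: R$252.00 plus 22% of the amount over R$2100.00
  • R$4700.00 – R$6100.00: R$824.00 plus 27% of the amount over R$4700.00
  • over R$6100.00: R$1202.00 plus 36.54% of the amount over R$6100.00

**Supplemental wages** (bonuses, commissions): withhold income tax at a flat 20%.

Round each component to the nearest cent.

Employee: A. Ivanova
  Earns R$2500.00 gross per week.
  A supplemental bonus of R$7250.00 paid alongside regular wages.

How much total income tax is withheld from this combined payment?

Income Tax: taxable = R$2500.00
  R$252.00 + 22% × (R$2500.00 − R$2100.00) = R$252.00 + 22% × R$400.00 = R$340.00
Supplemental (20% flat on bonus): 20% × R$7250.00 = R$1450.00
Total income tax: R$340.00 + R$1450.00 = R$1790.00

R$1790.00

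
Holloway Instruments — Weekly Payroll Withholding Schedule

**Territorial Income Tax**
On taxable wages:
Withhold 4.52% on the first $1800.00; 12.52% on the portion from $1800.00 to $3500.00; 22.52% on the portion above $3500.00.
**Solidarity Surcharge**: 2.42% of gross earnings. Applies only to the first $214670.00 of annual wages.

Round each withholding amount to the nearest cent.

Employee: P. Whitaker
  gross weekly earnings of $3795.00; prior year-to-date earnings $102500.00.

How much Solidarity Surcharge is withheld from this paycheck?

Solidarity Surcharge: 2.42% × $3795.00 = $91.84

$91.84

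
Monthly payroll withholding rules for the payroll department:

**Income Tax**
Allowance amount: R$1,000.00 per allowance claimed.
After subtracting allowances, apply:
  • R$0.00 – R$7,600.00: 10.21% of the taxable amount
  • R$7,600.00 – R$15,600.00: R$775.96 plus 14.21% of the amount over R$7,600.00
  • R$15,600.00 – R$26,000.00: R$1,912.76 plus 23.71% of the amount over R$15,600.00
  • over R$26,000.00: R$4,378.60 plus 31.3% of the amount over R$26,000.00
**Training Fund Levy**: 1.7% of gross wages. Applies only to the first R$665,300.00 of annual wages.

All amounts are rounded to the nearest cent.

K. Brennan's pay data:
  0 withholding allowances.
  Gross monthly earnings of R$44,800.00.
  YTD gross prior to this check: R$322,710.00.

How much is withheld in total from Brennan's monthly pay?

Income Tax: taxable = R$44,800.00
  R$4,378.60 + 31.3% × (R$44,800.00 − R$26,000.00) = R$4,378.60 + 31.3% × R$18,800.00 = R$10,263.00
Training Fund Levy: 1.7% × R$44,800.00 = R$761.60
Total: R$10,263.00 + R$761.60 = R$11,024.60

R$11,024.60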